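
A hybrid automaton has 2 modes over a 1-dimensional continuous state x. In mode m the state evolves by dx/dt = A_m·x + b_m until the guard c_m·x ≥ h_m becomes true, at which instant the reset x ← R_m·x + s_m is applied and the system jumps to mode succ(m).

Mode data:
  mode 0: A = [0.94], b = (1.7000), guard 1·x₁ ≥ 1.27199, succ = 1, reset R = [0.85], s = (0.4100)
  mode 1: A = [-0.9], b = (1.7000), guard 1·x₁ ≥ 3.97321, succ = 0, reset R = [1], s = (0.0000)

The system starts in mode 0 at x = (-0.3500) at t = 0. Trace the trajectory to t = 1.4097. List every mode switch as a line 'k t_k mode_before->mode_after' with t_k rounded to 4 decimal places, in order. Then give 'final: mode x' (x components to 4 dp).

1 0.7954 0->1
final: 1 1.6601

Mode 0: guard c·x = 1.2720 hit at Δt = 0.7954 (t = 0.7954), x⁻ = (1.2720) → reset → x⁺ = (1.4912), jump to mode 1
Mode 1: flow for 0.6143 to horizon, guard not reached → x = (1.6601)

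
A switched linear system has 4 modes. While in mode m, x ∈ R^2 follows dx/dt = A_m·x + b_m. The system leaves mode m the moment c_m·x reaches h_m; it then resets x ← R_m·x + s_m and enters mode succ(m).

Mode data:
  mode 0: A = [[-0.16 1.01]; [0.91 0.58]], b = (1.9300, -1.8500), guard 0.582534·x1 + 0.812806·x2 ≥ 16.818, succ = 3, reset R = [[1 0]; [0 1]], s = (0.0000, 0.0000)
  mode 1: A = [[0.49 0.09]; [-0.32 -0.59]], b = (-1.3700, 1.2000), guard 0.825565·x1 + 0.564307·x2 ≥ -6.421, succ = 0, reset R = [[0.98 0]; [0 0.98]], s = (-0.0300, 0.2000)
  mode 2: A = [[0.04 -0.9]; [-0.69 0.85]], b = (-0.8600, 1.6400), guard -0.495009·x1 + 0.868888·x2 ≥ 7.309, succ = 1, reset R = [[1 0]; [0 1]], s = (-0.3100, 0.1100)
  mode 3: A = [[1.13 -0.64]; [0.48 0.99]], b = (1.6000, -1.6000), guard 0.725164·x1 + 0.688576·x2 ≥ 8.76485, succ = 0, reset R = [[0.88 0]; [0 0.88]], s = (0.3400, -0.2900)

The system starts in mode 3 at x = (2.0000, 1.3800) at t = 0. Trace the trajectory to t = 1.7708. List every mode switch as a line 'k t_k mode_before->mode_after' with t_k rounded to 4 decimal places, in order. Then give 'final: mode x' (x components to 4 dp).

1 1.1256 3->0
final: 0 11.7379 10.5626

Mode 3: guard c·x = 8.7648 hit at Δt = 1.1256 (t = 1.1256), x⁻ = (7.5663, 4.7606) → reset → x⁺ = (6.9984, 3.8993), jump to mode 0
Mode 0: flow for 0.6452 to horizon, guard not reached → x = (11.7379, 10.5626)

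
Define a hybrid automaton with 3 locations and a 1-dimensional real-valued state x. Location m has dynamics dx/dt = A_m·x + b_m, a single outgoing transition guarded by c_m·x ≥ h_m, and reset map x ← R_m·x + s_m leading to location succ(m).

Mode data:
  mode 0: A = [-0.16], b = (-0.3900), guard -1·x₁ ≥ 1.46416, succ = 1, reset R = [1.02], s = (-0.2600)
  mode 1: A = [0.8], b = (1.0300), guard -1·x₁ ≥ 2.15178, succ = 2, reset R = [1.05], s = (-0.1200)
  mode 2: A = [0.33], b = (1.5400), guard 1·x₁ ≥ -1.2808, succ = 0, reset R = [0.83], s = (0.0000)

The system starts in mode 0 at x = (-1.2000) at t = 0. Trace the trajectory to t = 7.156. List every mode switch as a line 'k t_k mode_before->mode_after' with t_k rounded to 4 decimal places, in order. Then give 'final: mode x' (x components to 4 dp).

Mode 0: guard c·x = 1.4642 hit at Δt = 1.5007 (t = 1.5007), x⁻ = (-1.4642) → reset → x⁺ = (-1.7534), jump to mode 1
Mode 1: guard c·x = 2.1518 hit at Δt = 0.7723 (t = 2.2730), x⁻ = (-2.1518) → reset → x⁺ = (-2.3794), jump to mode 2
Mode 2: guard c·x = -1.2808 hit at Δt = 1.1886 (t = 3.4616), x⁻ = (-1.2808) → reset → x⁺ = (-1.0631), jump to mode 0
Mode 0: guard c·x = 1.4642 hit at Δt = 2.1567 (t = 5.6183), x⁻ = (-1.4642) → reset → x⁺ = (-1.7534), jump to mode 1
Mode 1: guard c·x = 2.1518 hit at Δt = 0.7723 (t = 6.3906), x⁻ = (-2.1518) → reset → x⁺ = (-2.3794), jump to mode 2
Mode 2: flow for 0.7654 to horizon, guard not reached → x = (-1.7221)

1 1.5007 0->1
2 2.2730 1->2
3 3.4616 2->0
4 5.6183 0->1
5 6.3906 1->2
final: 2 -1.7221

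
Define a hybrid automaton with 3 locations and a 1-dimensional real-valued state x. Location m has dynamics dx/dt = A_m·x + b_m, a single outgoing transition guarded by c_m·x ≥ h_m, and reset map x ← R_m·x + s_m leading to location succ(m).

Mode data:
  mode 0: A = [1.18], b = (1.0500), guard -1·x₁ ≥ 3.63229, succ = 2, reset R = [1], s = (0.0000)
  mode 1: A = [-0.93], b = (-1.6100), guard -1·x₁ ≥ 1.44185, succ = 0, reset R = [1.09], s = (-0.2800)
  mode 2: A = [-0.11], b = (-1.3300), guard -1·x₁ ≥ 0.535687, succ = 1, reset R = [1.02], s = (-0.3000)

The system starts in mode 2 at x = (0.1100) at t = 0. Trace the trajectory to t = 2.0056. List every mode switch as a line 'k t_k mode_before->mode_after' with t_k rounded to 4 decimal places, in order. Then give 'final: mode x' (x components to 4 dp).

Mode 2: guard c·x = 0.5357 hit at Δt = 0.4943 (t = 0.4943), x⁻ = (-0.5357) → reset → x⁺ = (-0.8464), jump to mode 1
Mode 1: guard c·x = 1.4419 hit at Δt = 1.2019 (t = 1.6962), x⁻ = (-1.4418) → reset → x⁺ = (-1.8516), jump to mode 0
Mode 0: flow for 0.3094 to horizon, guard not reached → x = (-2.2754)

1 0.4943 2->1
2 1.6962 1->0
final: 0 -2.2754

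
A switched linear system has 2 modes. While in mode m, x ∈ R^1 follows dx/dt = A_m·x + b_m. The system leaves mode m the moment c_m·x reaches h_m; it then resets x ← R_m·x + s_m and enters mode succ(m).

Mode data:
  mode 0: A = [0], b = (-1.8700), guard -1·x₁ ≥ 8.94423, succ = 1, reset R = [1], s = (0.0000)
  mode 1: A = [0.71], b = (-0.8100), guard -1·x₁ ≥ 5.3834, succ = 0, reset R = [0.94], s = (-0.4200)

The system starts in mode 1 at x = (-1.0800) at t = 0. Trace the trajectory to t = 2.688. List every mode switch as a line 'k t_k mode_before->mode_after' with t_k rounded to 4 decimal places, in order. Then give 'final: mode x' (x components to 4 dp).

1 1.5178 1->0
final: 0 -7.6687

Mode 1: guard c·x = 5.3834 hit at Δt = 1.5178 (t = 1.5178), x⁻ = (-5.3834) → reset → x⁺ = (-5.4804), jump to mode 0
Mode 0: flow for 1.1702 to horizon, guard not reached → x = (-7.6687)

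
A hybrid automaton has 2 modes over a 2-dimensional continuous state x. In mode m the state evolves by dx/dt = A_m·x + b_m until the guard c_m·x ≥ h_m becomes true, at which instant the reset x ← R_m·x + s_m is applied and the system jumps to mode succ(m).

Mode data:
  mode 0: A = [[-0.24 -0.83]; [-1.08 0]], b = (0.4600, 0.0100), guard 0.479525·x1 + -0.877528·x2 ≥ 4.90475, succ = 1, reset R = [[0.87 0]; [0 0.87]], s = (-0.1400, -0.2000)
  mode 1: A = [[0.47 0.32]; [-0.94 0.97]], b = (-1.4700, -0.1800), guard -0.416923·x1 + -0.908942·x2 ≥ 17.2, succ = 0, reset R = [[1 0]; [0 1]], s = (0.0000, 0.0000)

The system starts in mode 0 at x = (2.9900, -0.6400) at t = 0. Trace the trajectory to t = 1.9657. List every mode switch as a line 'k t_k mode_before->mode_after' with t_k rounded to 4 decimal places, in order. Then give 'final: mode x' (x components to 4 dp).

Mode 0: guard c·x = 4.9047 hit at Δt = 0.7691 (t = 0.7691), x⁻ = (3.9764, -3.4164) → reset → x⁺ = (3.3195, -3.1723), jump to mode 1
Mode 1: flow for 1.1966 to horizon, guard not reached → x = (-0.5906, -15.3657)

1 0.7691 0->1
final: 1 -0.5906 -15.3657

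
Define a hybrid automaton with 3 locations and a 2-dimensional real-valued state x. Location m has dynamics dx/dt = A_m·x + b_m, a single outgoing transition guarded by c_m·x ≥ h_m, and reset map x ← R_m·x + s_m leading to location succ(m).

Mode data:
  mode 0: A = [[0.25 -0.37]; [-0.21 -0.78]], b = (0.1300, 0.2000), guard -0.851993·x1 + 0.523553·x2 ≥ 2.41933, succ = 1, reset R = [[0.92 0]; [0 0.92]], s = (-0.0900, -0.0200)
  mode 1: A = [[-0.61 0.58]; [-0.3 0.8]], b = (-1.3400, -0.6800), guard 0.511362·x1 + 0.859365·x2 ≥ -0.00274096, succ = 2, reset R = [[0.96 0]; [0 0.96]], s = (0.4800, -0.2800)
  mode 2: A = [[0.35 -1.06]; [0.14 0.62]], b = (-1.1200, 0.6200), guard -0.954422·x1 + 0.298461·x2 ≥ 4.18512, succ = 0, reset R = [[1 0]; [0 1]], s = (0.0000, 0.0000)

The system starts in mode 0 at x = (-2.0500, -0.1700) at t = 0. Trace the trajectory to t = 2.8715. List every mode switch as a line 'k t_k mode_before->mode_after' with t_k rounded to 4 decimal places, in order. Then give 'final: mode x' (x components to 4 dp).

Mode 0: guard c·x = 2.4193 hit at Δt = 1.0624 (t = 1.0624), x⁻ = (-2.5802, 0.4222) → reset → x⁺ = (-2.4637, 0.3685), jump to mode 1
Mode 1: guard c·x = -0.0027 hit at Δt = 1.4167 (t = 2.4791), x⁻ = (-1.8966, 1.1254) → reset → x⁺ = (-1.3408, 0.8004), jump to mode 2
Mode 2: flow for 0.3924 to horizon, guard not reached → x = (-2.4479, 1.1814)

1 1.0624 0->1
2 2.4791 1->2
final: 2 -2.4479 1.1814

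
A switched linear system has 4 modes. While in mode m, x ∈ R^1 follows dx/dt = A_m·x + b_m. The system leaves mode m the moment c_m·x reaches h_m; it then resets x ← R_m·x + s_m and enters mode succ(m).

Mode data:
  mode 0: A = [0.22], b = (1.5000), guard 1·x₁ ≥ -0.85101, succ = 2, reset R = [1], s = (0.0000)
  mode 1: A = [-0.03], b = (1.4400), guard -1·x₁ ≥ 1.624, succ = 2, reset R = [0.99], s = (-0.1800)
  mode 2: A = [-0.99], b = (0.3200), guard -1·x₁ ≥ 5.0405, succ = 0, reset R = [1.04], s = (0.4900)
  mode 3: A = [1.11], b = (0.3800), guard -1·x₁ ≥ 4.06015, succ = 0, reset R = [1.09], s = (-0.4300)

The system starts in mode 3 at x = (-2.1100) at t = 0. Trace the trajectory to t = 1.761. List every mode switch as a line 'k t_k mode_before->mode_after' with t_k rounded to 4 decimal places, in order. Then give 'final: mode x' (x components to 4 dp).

1 0.6698 3->0
final: 0 -4.3230

Mode 3: guard c·x = 4.0602 hit at Δt = 0.6698 (t = 0.6698), x⁻ = (-4.0601) → reset → x⁺ = (-4.8556), jump to mode 0
Mode 0: flow for 1.0912 to horizon, guard not reached → x = (-4.3230)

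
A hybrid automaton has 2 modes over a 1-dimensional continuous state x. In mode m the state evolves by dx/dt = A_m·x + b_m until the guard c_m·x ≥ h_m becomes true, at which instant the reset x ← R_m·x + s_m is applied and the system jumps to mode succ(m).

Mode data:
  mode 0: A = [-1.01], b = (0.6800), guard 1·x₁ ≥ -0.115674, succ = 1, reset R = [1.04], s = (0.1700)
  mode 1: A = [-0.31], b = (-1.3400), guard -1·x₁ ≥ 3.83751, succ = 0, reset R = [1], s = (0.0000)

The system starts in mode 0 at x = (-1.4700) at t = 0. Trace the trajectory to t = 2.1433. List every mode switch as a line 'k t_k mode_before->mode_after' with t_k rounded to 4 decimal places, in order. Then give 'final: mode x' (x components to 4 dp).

Mode 0: guard c·x = -0.1157 hit at Δt = 0.9895 (t = 0.9895), x⁻ = (-0.1157) → reset → x⁺ = (0.0497), jump to mode 1
Mode 1: flow for 1.1538 to horizon, guard not reached → x = (-1.2651)

1 0.9895 0->1
final: 1 -1.2651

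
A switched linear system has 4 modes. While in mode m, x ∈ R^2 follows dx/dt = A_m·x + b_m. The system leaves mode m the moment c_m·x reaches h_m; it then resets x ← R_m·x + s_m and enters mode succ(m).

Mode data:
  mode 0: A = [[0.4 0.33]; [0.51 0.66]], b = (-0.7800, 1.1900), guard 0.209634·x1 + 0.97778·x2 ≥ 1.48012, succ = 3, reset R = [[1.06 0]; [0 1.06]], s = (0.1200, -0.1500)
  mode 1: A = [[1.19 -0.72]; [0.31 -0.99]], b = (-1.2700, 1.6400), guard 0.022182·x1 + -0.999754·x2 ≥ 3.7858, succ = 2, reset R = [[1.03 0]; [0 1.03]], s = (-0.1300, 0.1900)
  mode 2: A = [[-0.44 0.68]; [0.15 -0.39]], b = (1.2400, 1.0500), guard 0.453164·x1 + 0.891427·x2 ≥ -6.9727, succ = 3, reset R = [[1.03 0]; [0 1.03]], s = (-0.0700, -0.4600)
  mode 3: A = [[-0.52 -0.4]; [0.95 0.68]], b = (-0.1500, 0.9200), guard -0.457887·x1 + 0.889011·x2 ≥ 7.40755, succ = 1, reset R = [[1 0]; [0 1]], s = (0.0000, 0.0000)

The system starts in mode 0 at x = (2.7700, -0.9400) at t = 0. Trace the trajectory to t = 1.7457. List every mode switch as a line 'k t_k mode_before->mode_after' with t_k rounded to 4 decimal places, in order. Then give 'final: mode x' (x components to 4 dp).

1 0.7057 0->3
final: 3 0.6470 6.1085

Mode 0: guard c·x = 1.4801 hit at Δt = 0.7057 (t = 0.7057), x⁻ = (2.9963, 0.8714) → reset → x⁺ = (3.2960, 0.7736), jump to mode 3
Mode 3: flow for 1.0400 to horizon, guard not reached → x = (0.6470, 6.1085)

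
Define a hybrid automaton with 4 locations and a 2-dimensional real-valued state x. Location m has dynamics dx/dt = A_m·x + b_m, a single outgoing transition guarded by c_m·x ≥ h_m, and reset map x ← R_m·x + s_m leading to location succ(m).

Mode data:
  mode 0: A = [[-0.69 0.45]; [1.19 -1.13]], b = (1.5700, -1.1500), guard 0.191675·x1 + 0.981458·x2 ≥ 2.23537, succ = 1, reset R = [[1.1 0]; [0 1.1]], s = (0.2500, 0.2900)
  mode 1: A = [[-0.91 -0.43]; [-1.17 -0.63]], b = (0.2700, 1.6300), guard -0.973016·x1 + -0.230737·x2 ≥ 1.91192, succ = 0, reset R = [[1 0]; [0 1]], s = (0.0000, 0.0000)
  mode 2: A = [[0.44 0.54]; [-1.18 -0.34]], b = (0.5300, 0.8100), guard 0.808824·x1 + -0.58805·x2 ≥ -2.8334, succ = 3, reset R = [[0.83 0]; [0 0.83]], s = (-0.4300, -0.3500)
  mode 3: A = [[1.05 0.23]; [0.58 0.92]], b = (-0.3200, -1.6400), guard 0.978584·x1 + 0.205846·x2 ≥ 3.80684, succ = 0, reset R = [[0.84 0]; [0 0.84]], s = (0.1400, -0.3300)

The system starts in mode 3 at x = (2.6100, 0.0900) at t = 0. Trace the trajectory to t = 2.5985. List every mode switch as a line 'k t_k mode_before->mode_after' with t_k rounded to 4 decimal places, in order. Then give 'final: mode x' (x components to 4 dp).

1 0.4044 3->0
2 1.5872 0->1
final: 1 1.4247 0.3912

Mode 3: guard c·x = 3.8068 hit at Δt = 0.4044 (t = 0.4044), x⁻ = (3.8437, 0.2206) → reset → x⁺ = (3.3687, -0.1447), jump to mode 0
Mode 0: guard c·x = 2.2354 hit at Δt = 1.1828 (t = 1.5872), x⁻ = (3.1538, 1.6617) → reset → x⁺ = (3.7192, 2.1178), jump to mode 1
Mode 1: flow for 1.0113 to horizon, guard not reached → x = (1.4247, 0.3912)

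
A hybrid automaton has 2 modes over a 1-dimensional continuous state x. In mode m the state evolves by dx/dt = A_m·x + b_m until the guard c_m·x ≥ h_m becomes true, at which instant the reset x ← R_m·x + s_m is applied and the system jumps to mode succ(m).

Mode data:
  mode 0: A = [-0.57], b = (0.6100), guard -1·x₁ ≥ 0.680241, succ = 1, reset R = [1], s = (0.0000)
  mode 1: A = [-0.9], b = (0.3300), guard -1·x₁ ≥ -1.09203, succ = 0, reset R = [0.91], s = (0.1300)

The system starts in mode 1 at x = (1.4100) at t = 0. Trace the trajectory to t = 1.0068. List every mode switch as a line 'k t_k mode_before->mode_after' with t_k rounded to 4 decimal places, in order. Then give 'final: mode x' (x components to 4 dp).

1 0.4039 1->0
final: 0 1.1082

Mode 1: guard c·x = -1.0920 hit at Δt = 0.4039 (t = 0.4039), x⁻ = (1.0920) → reset → x⁺ = (1.1237), jump to mode 0
Mode 0: flow for 0.6029 to horizon, guard not reached → x = (1.1082)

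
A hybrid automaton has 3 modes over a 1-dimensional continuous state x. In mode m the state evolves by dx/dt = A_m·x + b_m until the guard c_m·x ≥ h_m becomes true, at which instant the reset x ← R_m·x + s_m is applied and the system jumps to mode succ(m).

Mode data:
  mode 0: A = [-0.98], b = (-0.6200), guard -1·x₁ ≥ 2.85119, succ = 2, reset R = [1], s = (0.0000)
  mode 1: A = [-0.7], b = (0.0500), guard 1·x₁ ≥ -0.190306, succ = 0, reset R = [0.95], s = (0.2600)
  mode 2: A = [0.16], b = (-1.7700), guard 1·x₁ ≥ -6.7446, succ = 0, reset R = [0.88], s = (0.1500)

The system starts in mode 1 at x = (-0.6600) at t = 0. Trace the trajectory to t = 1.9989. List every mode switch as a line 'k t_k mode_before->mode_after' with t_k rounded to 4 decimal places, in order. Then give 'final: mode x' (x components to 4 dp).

1 1.4681 1->0
final: 0 -0.2095

Mode 1: guard c·x = -0.1903 hit at Δt = 1.4681 (t = 1.4681), x⁻ = (-0.1903) → reset → x⁺ = (0.0792), jump to mode 0
Mode 0: flow for 0.5308 to horizon, guard not reached → x = (-0.2095)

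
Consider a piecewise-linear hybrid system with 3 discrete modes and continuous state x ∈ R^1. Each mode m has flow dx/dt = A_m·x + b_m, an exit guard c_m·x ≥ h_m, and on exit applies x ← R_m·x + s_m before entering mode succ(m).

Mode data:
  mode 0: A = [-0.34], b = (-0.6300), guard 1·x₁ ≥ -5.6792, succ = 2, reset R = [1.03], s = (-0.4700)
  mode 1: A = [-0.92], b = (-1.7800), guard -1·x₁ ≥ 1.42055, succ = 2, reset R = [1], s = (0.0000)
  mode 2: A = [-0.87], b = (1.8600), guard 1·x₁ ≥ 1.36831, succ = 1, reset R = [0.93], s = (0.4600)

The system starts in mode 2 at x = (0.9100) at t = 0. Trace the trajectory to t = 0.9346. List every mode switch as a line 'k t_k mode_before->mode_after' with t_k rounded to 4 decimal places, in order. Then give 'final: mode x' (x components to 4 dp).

1 0.5370 2->1
final: 1 0.6090

Mode 2: guard c·x = 1.3683 hit at Δt = 0.5370 (t = 0.5370), x⁻ = (1.3683) → reset → x⁺ = (1.7325), jump to mode 1
Mode 1: flow for 0.3976 to horizon, guard not reached → x = (0.6090)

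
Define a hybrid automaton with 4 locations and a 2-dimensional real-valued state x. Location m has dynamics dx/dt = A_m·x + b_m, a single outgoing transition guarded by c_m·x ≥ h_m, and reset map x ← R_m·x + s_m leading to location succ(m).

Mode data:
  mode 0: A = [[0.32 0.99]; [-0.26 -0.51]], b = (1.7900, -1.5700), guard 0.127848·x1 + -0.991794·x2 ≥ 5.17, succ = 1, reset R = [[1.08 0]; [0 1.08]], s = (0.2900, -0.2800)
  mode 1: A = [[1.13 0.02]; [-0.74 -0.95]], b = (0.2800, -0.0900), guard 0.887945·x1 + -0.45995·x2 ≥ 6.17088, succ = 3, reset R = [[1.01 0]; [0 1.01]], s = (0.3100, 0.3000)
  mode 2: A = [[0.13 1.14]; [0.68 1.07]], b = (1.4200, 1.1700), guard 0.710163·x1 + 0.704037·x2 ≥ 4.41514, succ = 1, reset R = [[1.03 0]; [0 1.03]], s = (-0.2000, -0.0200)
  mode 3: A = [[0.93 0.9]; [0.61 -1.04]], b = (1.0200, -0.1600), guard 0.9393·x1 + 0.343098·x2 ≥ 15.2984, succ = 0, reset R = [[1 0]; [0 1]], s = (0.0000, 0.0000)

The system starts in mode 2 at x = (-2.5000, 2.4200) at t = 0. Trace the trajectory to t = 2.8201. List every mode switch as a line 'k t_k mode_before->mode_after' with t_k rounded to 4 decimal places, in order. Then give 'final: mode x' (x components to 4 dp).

1 0.6563 2->1
2 2.2327 1->3
final: 3 12.9457 2.1674

Mode 2: guard c·x = 4.4151 hit at Δt = 0.6563 (t = 0.6563), x⁻ = (1.0053, 5.2571) → reset → x⁺ = (0.8355, 5.3948), jump to mode 1
Mode 1: guard c·x = 6.1709 hit at Δt = 1.5764 (t = 2.2327), x⁻ = (6.4316, -1.0001) → reset → x⁺ = (6.8059, -0.7101), jump to mode 3
Mode 3: flow for 0.5874 to horizon, guard not reached → x = (12.9457, 2.1674)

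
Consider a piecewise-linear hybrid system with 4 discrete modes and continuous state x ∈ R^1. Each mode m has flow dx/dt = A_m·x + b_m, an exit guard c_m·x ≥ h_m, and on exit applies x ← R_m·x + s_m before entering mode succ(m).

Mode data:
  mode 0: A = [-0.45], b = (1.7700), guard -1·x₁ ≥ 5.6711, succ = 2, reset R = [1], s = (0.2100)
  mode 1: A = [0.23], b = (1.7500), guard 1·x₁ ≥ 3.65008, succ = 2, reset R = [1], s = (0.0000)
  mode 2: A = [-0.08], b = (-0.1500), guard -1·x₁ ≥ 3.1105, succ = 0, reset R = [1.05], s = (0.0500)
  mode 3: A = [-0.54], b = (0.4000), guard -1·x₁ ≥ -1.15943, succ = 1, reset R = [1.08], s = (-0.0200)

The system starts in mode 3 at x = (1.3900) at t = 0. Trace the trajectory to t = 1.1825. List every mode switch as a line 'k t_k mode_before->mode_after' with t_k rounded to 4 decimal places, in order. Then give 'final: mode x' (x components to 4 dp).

Mode 3: guard c·x = -1.1594 hit at Δt = 0.8124 (t = 0.8124), x⁻ = (1.1594) → reset → x⁺ = (1.2322), jump to mode 1
Mode 1: flow for 0.3701 to horizon, guard not reached → x = (2.0177)

1 0.8124 3->1
final: 1 2.0177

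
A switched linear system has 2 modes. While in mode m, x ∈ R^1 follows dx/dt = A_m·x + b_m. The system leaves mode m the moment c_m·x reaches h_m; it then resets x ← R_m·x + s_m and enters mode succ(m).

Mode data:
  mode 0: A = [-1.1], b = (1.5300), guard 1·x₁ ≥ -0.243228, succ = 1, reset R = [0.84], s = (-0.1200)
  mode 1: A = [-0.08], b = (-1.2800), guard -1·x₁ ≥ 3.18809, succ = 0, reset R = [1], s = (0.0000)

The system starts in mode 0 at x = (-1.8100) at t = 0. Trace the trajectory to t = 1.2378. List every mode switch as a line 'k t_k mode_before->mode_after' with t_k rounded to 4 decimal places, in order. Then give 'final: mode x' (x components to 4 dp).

Mode 0: guard c·x = -0.2432 hit at Δt = 0.6112 (t = 0.6112), x⁻ = (-0.2432) → reset → x⁺ = (-0.3243), jump to mode 1
Mode 1: flow for 0.6266 to horizon, guard not reached → x = (-1.0907)

1 0.6112 0->1
final: 1 -1.0907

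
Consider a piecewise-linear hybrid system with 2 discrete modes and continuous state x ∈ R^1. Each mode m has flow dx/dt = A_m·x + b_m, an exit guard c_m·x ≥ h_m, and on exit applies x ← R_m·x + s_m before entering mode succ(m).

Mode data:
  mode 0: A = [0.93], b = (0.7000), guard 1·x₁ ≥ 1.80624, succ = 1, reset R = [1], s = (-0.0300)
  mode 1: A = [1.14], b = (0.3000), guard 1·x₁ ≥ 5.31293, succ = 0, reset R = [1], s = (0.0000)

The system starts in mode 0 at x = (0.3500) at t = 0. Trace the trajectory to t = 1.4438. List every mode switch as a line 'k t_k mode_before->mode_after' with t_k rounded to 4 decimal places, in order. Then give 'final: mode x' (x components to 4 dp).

1 0.9052 0->1
final: 1 3.5053

Mode 0: guard c·x = 1.8062 hit at Δt = 0.9052 (t = 0.9052), x⁻ = (1.8062) → reset → x⁺ = (1.7762), jump to mode 1
Mode 1: flow for 0.5386 to horizon, guard not reached → x = (3.5053)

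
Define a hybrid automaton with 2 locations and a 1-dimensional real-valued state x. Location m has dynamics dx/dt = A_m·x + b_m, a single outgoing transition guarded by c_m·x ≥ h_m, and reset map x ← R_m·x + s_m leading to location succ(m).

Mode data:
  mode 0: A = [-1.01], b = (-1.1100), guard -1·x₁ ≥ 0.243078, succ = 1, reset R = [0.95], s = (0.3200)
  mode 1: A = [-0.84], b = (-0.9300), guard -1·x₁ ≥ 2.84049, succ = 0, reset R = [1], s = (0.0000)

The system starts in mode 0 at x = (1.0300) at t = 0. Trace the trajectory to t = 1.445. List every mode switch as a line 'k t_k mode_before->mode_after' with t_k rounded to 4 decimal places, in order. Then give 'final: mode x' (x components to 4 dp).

Mode 0: guard c·x = 0.2431 hit at Δt = 0.9022 (t = 0.9022), x⁻ = (-0.2431) → reset → x⁺ = (0.0891), jump to mode 1
Mode 1: flow for 0.5428 to horizon, guard not reached → x = (-0.3489)

1 0.9022 0->1
final: 1 -0.3489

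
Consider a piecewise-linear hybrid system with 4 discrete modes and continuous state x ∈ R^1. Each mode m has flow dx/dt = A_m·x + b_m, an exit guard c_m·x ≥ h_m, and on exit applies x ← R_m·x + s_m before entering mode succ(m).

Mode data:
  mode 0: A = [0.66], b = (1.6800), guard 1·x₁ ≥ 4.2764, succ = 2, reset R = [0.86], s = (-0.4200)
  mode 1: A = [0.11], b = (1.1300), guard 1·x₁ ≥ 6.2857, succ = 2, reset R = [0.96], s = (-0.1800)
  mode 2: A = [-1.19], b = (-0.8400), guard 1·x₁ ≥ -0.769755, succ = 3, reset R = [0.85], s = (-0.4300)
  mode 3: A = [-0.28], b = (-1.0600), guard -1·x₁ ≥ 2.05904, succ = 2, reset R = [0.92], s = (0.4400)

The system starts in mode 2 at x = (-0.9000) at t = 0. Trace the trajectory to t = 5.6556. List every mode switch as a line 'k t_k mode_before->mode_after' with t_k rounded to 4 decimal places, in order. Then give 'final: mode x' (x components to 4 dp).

1 0.9341 2->3
2 2.5326 3->2
3 4.6007 2->3
final: 3 -1.7751

Mode 2: guard c·x = -0.7698 hit at Δt = 0.9341 (t = 0.9341), x⁻ = (-0.7698) → reset → x⁺ = (-1.0843), jump to mode 3
Mode 3: guard c·x = 2.0590 hit at Δt = 1.5985 (t = 2.5326), x⁻ = (-2.0590) → reset → x⁺ = (-1.4543), jump to mode 2
Mode 2: guard c·x = -0.7698 hit at Δt = 2.0681 (t = 4.6007), x⁻ = (-0.7698) → reset → x⁺ = (-1.0843), jump to mode 3
Mode 3: flow for 1.0549 to horizon, guard not reached → x = (-1.7751)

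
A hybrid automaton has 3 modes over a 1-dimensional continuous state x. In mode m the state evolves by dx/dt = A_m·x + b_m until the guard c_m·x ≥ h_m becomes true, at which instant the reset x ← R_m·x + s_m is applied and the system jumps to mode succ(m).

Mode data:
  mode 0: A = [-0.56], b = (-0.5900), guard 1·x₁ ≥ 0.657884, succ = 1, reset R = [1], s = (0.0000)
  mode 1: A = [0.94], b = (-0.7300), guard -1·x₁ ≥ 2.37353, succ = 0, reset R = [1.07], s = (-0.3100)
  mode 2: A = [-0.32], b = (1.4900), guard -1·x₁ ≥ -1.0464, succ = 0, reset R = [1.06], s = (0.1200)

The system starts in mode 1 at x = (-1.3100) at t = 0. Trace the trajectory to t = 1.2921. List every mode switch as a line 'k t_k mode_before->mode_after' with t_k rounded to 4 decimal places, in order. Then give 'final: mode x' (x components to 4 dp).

Mode 1: guard c·x = 2.3735 hit at Δt = 0.4382 (t = 0.4382), x⁻ = (-2.3735) → reset → x⁺ = (-2.8497), jump to mode 0
Mode 0: flow for 0.8539 to horizon, guard not reached → x = (-2.1670)

1 0.4382 1->0
final: 0 -2.1670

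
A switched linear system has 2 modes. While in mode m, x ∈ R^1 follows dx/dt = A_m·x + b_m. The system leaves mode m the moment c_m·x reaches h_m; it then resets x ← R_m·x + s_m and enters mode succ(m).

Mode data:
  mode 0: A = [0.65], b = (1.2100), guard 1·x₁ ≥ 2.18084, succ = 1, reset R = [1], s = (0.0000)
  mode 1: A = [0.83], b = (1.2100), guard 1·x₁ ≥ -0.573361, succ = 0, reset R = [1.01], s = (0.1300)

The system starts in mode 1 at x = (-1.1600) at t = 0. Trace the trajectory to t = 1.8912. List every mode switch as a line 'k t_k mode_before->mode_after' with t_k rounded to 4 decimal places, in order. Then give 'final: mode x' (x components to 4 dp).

1 1.3114 1->0
final: 0 0.1974

Mode 1: guard c·x = -0.5734 hit at Δt = 1.3114 (t = 1.3114), x⁻ = (-0.5734) → reset → x⁺ = (-0.4491), jump to mode 0
Mode 0: flow for 0.5798 to horizon, guard not reached → x = (0.1974)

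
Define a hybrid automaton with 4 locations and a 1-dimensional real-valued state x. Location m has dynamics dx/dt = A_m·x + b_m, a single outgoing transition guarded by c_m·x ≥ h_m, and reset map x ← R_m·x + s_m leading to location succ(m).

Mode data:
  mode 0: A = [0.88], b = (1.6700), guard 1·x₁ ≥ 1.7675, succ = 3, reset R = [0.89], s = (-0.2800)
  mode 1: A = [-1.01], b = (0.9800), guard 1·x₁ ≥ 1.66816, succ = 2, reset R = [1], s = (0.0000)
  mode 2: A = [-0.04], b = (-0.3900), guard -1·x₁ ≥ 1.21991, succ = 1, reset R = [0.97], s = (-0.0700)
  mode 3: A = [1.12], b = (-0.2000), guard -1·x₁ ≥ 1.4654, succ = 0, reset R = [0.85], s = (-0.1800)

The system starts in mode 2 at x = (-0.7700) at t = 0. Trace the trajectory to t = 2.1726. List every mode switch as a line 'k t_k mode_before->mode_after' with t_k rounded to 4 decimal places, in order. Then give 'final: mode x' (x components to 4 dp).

1 1.2850 2->1
final: 1 0.0631

Mode 2: guard c·x = 1.2199 hit at Δt = 1.2850 (t = 1.2850), x⁻ = (-1.2199) → reset → x⁺ = (-1.2533), jump to mode 1
Mode 1: flow for 0.8876 to horizon, guard not reached → x = (0.0631)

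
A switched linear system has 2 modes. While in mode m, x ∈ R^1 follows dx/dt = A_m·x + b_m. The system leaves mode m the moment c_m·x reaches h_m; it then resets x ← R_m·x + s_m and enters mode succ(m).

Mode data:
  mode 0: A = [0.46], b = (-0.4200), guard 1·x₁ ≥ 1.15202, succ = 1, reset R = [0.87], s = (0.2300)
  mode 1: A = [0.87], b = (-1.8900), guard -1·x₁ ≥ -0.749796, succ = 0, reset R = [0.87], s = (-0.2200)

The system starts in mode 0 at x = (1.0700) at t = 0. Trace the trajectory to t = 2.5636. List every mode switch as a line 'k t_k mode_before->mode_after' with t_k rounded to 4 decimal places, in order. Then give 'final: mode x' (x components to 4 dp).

Mode 0: guard c·x = 1.1520 hit at Δt = 0.9139 (t = 0.9139), x⁻ = (1.1520) → reset → x⁺ = (1.2323), jump to mode 1
Mode 1: guard c·x = -0.7498 hit at Δt = 0.4761 (t = 1.3900), x⁻ = (0.7498) → reset → x⁺ = (0.4323), jump to mode 0
Mode 0: flow for 1.1736 to horizon, guard not reached → x = (0.0882)

1 0.9139 0->1
2 1.3900 1->0
final: 0 0.0882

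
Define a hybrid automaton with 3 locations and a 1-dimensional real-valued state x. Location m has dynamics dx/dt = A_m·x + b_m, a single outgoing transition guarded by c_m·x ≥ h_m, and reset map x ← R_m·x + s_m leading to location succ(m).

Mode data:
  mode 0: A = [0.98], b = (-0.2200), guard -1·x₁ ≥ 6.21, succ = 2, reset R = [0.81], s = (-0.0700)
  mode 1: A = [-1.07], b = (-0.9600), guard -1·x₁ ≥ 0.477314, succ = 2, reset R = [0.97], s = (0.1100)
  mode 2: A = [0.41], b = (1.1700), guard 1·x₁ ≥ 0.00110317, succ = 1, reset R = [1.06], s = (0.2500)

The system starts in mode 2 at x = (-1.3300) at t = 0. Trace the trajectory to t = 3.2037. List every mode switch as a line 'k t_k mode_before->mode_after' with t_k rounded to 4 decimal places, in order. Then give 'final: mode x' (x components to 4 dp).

1 1.5314 2->1
2 2.4717 1->2
3 2.7947 2->1
final: 1 -0.1558

Mode 2: guard c·x = 0.0011 hit at Δt = 1.5314 (t = 1.5314), x⁻ = (0.0011) → reset → x⁺ = (0.2512), jump to mode 1
Mode 1: guard c·x = 0.4773 hit at Δt = 0.9403 (t = 2.4717), x⁻ = (-0.4773) → reset → x⁺ = (-0.3530), jump to mode 2
Mode 2: guard c·x = 0.0011 hit at Δt = 0.3230 (t = 2.7947), x⁻ = (0.0011) → reset → x⁺ = (0.2512), jump to mode 1
Mode 1: flow for 0.4090 to horizon, guard not reached → x = (-0.1558)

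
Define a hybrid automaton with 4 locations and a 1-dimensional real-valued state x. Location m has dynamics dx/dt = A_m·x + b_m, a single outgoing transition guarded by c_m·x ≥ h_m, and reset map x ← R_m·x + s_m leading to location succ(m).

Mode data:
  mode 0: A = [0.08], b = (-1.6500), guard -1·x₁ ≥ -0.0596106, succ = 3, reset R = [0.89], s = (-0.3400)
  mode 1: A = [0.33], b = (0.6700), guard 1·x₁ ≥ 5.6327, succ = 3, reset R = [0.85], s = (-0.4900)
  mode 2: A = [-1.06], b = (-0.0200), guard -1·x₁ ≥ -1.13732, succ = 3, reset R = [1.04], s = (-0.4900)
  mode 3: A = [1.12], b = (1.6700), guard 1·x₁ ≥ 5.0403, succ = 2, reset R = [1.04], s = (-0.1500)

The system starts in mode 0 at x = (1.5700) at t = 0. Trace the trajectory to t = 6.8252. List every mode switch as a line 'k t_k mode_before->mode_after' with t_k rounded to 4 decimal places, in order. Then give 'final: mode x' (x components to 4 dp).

Mode 0: guard c·x = -0.0596 hit at Δt = 0.9535 (t = 0.9535), x⁻ = (0.0596) → reset → x⁺ = (-0.2869), jump to mode 3
Mode 3: guard c·x = 5.0403 hit at Δt = 1.5097 (t = 2.4632), x⁻ = (5.0403) → reset → x⁺ = (5.0919), jump to mode 2
Mode 2: guard c·x = -1.1373 hit at Δt = 1.4021 (t = 3.8653), x⁻ = (1.1373) → reset → x⁺ = (0.6928), jump to mode 3
Mode 3: guard c·x = 5.0403 hit at Δt = 0.9781 (t = 4.8434), x⁻ = (5.0403) → reset → x⁺ = (5.0919), jump to mode 2
Mode 2: guard c·x = -1.1373 hit at Δt = 1.4021 (t = 6.2455), x⁻ = (1.1373) → reset → x⁺ = (0.6928), jump to mode 3
Mode 3: flow for 0.5797 to horizon, guard not reached → x = (2.6890)

1 0.9535 0->3
2 2.4632 3->2
3 3.8653 2->3
4 4.8434 3->2
5 6.2455 2->3
final: 3 2.6890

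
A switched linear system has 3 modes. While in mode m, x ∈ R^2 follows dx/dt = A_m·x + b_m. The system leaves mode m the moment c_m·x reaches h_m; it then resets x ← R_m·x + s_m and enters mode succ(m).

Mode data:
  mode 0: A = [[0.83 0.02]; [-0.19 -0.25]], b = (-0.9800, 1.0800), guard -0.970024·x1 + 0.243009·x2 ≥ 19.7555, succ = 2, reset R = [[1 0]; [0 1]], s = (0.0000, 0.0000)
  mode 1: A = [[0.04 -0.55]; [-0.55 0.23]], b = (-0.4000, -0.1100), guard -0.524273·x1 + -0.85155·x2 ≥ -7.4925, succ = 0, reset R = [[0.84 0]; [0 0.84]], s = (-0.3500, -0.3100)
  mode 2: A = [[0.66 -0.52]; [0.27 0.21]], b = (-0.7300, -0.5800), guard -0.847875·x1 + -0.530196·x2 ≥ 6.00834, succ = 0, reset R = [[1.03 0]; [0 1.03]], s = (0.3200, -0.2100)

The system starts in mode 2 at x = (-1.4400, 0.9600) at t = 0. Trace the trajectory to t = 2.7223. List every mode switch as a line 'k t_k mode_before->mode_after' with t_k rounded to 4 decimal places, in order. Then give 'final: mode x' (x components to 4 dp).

Mode 2: guard c·x = 6.0083 hit at Δt = 1.5412 (t = 1.5412), x⁻ = (-6.1973, -1.4218) → reset → x⁺ = (-6.0632, -1.6745), jump to mode 0
Mode 0: flow for 1.1811 to horizon, guard not reached → x = (-18.1354, 2.0790)

1 1.5412 2->0
final: 0 -18.1354 2.0790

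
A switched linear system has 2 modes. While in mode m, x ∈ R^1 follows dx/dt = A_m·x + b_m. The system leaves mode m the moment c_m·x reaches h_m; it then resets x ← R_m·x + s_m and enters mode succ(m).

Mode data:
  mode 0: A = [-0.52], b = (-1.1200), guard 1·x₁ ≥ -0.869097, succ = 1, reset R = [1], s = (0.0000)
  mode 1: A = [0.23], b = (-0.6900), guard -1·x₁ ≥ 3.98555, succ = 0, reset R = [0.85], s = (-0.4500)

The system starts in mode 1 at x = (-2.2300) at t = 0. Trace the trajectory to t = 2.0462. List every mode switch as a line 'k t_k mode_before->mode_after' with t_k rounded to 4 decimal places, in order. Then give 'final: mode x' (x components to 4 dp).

Mode 1: guard c·x = 3.9855 hit at Δt = 1.2584 (t = 1.2584), x⁻ = (-3.9856) → reset → x⁺ = (-3.8377), jump to mode 0
Mode 0: flow for 0.7878 to horizon, guard not reached → x = (-3.2717)

1 1.2584 1->0
final: 0 -3.2717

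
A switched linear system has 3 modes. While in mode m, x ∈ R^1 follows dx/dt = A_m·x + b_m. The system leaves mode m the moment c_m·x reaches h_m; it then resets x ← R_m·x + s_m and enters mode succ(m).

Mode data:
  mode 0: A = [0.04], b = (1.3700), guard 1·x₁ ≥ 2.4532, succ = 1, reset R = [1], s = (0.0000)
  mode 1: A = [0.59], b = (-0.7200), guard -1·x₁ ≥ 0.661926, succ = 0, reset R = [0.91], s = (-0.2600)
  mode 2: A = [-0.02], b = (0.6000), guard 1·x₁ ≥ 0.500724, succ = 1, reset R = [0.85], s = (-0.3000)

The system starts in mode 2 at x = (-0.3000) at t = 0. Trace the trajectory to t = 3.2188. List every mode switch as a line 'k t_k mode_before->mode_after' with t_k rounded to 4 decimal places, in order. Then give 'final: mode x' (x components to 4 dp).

1 1.3391 2->1
2 2.2577 1->0
final: 0 0.4462

Mode 2: guard c·x = 0.5007 hit at Δt = 1.3391 (t = 1.3391), x⁻ = (0.5007) → reset → x⁺ = (0.1256), jump to mode 1
Mode 1: guard c·x = 0.6619 hit at Δt = 0.9186 (t = 2.2577), x⁻ = (-0.6619) → reset → x⁺ = (-0.8624), jump to mode 0
Mode 0: flow for 0.9611 to horizon, guard not reached → x = (0.4462)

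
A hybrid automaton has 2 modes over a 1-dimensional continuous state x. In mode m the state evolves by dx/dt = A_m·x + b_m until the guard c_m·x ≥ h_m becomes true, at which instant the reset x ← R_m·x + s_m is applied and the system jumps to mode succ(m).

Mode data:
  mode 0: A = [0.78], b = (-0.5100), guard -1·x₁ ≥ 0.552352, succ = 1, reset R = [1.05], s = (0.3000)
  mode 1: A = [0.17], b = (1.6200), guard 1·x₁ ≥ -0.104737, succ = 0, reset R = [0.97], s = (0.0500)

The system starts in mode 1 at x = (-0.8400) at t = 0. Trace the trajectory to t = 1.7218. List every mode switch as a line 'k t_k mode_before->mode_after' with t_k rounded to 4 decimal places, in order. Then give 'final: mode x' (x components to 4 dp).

Mode 1: guard c·x = -0.1047 hit at Δt = 0.4778 (t = 0.4778), x⁻ = (-0.1047) → reset → x⁺ = (-0.0516), jump to mode 0
Mode 0: guard c·x = 0.5524 hit at Δt = 0.6877 (t = 1.1655), x⁻ = (-0.5524) → reset → x⁺ = (-0.2800), jump to mode 1
Mode 1: guard c·x = -0.1047 hit at Δt = 0.1104 (t = 1.2759), x⁻ = (-0.1047) → reset → x⁺ = (-0.0516), jump to mode 0
Mode 0: flow for 0.4459 to horizon, guard not reached → x = (-0.3450)

1 0.4778 1->0
2 1.1655 0->1
3 1.2759 1->0
final: 0 -0.3450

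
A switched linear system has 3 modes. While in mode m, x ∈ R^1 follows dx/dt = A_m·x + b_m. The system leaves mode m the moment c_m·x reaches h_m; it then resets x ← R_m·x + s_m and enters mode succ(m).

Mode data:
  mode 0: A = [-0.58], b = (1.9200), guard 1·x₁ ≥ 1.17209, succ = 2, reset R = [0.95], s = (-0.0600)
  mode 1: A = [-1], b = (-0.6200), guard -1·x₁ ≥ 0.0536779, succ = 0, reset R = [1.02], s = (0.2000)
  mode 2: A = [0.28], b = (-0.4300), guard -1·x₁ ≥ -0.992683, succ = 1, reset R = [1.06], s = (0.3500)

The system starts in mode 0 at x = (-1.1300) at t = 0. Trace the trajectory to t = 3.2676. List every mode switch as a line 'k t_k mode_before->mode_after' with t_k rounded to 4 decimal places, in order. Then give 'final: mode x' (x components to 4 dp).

Mode 0: guard c·x = 1.1721 hit at Δt = 1.2599 (t = 1.2599), x⁻ = (1.1721) → reset → x⁺ = (1.0535), jump to mode 2
Mode 2: guard c·x = -0.9927 hit at Δt = 0.4241 (t = 1.6840), x⁻ = (0.9927) → reset → x⁺ = (1.4022), jump to mode 1
Mode 1: guard c·x = 0.0537 hit at Δt = 1.2728 (t = 2.9568), x⁻ = (-0.0537) → reset → x⁺ = (0.1452), jump to mode 0
Mode 0: flow for 0.3108 to horizon, guard not reached → x = (0.6673)

1 1.2599 0->2
2 1.6840 2->1
3 2.9568 1->0
final: 0 0.6673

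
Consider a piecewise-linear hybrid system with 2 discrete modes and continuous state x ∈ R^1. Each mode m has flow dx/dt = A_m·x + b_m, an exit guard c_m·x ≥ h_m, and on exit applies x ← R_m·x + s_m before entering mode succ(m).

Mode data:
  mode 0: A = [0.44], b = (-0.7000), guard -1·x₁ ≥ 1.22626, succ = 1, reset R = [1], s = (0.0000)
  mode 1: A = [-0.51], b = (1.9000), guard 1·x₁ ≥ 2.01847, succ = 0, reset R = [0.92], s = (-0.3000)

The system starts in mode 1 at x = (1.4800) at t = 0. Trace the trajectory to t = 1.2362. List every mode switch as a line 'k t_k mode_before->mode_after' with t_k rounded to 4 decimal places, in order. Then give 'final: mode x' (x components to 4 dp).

1 0.5376 1->0
final: 0 1.5448

Mode 1: guard c·x = 2.0185 hit at Δt = 0.5376 (t = 0.5376), x⁻ = (2.0185) → reset → x⁺ = (1.5570), jump to mode 0
Mode 0: flow for 0.6986 to horizon, guard not reached → x = (1.5448)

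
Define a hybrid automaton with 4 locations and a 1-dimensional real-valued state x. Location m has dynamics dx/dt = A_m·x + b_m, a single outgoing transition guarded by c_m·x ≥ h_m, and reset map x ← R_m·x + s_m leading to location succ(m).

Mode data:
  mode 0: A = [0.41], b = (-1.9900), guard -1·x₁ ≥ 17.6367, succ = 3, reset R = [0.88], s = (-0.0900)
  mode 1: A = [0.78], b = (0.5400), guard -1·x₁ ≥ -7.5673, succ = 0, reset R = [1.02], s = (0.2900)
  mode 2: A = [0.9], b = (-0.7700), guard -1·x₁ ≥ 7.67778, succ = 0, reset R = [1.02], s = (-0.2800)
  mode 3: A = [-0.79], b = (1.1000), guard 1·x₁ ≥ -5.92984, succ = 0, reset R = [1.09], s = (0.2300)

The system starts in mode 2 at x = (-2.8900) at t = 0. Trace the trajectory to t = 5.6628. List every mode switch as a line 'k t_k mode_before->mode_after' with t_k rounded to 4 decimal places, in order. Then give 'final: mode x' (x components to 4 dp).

Mode 2: guard c·x = 7.6778 hit at Δt = 0.9149 (t = 0.9149), x⁻ = (-7.6778) → reset → x⁺ = (-8.1113), jump to mode 0
Mode 0: guard c·x = 17.6367 hit at Δt = 1.3435 (t = 2.2584), x⁻ = (-17.6367) → reset → x⁺ = (-15.6103), jump to mode 3
Mode 3: guard c·x = -5.9298 hit at Δt = 1.0664 (t = 3.3248), x⁻ = (-5.9298) → reset → x⁺ = (-6.2335), jump to mode 0
Mode 0: guard c·x = 17.6367 hit at Δt = 1.7251 (t = 5.0499), x⁻ = (-17.6367) → reset → x⁺ = (-15.6103), jump to mode 3
Mode 3: flow for 0.6129 to horizon, guard not reached → x = (-9.0847)

1 0.9149 2->0
2 2.2584 0->3
3 3.3248 3->0
4 5.0499 0->3
final: 3 -9.0847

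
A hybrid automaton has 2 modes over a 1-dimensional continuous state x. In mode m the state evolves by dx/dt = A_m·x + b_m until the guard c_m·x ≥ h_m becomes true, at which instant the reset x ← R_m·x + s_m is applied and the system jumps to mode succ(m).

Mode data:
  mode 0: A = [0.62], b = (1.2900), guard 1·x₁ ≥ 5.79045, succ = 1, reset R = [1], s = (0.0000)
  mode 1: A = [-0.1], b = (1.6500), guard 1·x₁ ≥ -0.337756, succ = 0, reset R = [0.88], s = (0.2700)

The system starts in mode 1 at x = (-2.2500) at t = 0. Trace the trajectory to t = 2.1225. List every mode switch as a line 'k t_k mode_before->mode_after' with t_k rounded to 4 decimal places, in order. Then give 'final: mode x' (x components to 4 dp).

1 1.0757 1->0
final: 0 1.8489

Mode 1: guard c·x = -0.3378 hit at Δt = 1.0757 (t = 1.0757), x⁻ = (-0.3378) → reset → x⁺ = (-0.0272), jump to mode 0
Mode 0: flow for 1.0468 to horizon, guard not reached → x = (1.8489)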